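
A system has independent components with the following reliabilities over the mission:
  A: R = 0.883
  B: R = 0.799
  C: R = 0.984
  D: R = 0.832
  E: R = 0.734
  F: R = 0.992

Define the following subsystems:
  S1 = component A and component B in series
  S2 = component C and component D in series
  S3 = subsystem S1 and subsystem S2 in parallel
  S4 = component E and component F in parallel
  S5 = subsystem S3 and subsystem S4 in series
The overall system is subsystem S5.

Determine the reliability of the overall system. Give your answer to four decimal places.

Series (A and B): 0.883000 × 0.799000 = 0.705517
Series (C and D): 0.984000 × 0.832000 = 0.818688
Parallel ([0.705517] and [0.818688]): 1 − (1 − 0.705517)(1 − 0.818688) = 0.946607
Parallel (E and F): 1 − (1 − 0.734000)(1 − 0.992000) = 0.997872
Series ([0.946607] and [0.997872]): 0.946607 × 0.997872 = 0.9446

0.9446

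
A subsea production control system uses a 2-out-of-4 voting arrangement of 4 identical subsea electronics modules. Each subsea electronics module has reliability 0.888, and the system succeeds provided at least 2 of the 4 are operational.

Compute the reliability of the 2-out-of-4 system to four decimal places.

0.9949

R = Σ_{i=2}^{4} C(4,i) p^i (1−p)^{4−i} with p = 0.888
C(4,2)·0.888^2·0.112^2 = 0.059349
C(4,3)·0.888^3·0.112^1 = 0.313702
C(4,4)·0.888^4·0.112^0 = 0.621802
Sum = 0.9949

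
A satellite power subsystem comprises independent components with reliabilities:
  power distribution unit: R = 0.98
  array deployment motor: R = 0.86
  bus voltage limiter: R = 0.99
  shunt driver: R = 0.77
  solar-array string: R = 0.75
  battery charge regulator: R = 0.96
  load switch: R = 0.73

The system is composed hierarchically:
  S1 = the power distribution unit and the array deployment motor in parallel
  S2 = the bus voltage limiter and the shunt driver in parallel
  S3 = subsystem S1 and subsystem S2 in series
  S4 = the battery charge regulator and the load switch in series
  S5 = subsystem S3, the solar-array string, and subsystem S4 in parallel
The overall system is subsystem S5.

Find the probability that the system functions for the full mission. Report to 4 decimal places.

Parallel (power distribution unit and array deployment motor): 1 − (1 − 0.980000)(1 − 0.860000) = 0.997200
Parallel (bus voltage limiter and shunt driver): 1 − (1 − 0.990000)(1 − 0.770000) = 0.997700
Series ([0.997200] and [0.997700]): 0.997200 × 0.997700 = 0.994906
Series (battery charge regulator and load switch): 0.960000 × 0.730000 = 0.700800
Parallel ([0.994906], solar-array string, and [0.700800]): 1 − (1 − 0.994906)(1 − 0.750000)(1 − 0.700800) = 0.9996

0.9996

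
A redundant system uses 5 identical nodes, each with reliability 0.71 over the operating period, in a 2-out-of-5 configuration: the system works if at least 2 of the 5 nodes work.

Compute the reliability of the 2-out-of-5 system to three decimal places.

0.973

R = Σ_{i=2}^{5} C(5,i) p^i (1−p)^{5−i} with p = 0.71
C(5,2)·0.71^2·0.29^3 = 0.12294
C(5,3)·0.71^3·0.29^2 = 0.30100
C(5,4)·0.71^4·0.29^1 = 0.36847
C(5,5)·0.71^5·0.29^0 = 0.18042
Sum = 0.973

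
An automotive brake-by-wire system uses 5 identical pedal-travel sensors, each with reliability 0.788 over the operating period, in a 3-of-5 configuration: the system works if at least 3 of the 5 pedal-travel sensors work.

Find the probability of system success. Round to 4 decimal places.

0.9324

R = Σ_{i=3}^{5} C(5,i) p^i (1−p)^{5−i} with p = 0.788
C(5,3)·0.788^3·0.212^2 = 0.219913
C(5,4)·0.788^4·0.212^1 = 0.408706
C(5,5)·0.788^5·0.212^0 = 0.303830
Sum = 0.9324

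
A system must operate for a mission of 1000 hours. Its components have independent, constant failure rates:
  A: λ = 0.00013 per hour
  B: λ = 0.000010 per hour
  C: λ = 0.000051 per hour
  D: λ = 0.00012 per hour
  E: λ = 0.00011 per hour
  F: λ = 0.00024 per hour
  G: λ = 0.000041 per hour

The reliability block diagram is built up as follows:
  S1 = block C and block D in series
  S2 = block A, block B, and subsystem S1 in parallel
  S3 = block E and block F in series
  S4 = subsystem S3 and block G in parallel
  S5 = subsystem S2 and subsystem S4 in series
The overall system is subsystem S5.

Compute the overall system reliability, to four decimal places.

0.9879

R(A) = exp(−0.00013 × 1000) = 0.878095
R(B) = exp(−0.000010 × 1000) = 0.990050
R(C) = exp(−0.000051 × 1000) = 0.950279
R(D) = exp(−0.00012 × 1000) = 0.886920
R(E) = exp(−0.00011 × 1000) = 0.895834
R(F) = exp(−0.00024 × 1000) = 0.786628
R(G) = exp(−0.000041 × 1000) = 0.959829
Series (C and D): 0.950279 × 0.886920 = 0.842821
Parallel (A, B, and [0.842821]): 1 − (1 − 0.878095)(1 − 0.990050)(1 − 0.842821) = 0.999809
Series (E and F): 0.895834 × 0.786628 = 0.704688
Parallel ([0.704688] and G): 1 − (1 − 0.704688)(1 − 0.959829) = 0.988137
Series ([0.999809] and [0.988137]): 0.999809 × 0.988137 = 0.9879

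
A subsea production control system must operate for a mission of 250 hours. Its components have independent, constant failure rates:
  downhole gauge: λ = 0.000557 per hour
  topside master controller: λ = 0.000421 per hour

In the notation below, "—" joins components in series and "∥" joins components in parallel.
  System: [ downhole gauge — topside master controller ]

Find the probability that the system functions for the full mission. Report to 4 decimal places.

0.7831

R(downhole gauge) = exp(−0.000557 × 250) = 0.870010
R(topside master controller) = exp(−0.000421 × 250) = 0.900099
Series (downhole gauge and topside master controller): 0.870010 × 0.900099 = 0.7831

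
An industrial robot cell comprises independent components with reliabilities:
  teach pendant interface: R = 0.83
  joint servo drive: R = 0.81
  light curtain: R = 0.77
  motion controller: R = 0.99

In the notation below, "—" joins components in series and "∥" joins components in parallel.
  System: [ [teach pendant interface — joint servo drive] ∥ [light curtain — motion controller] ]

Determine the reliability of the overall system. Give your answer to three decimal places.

Series (teach pendant interface and joint servo drive): 0.83000 × 0.81000 = 0.67230
Series (light curtain and motion controller): 0.77000 × 0.99000 = 0.76230
Parallel ([0.67230] and [0.76230]): 1 − (1 − 0.67230)(1 − 0.76230) = 0.922

0.922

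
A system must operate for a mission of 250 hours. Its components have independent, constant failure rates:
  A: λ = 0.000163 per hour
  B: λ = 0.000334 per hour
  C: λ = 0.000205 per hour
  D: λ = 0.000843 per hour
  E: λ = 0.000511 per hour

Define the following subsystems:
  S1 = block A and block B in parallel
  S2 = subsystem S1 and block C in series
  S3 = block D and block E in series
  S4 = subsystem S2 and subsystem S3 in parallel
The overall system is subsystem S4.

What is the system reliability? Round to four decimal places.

0.9848

R(A) = exp(−0.000163 × 250) = 0.960069
R(B) = exp(−0.000334 × 250) = 0.919891
R(C) = exp(−0.000205 × 250) = 0.950041
R(D) = exp(−0.000843 × 250) = 0.809977
R(E) = exp(−0.000511 × 250) = 0.880073
Parallel (A and B): 1 − (1 − 0.960069)(1 − 0.919891) = 0.996801
Series ([0.996801] and C): 0.996801 × 0.950041 = 0.947002
Series (D and E): 0.809977 × 0.880073 = 0.712839
Parallel ([0.947002] and [0.712839]): 1 − (1 − 0.947002)(1 − 0.712839) = 0.9848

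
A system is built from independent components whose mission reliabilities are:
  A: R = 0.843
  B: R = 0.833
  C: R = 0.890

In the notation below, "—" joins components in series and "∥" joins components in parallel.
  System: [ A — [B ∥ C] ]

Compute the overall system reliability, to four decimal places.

Parallel (B and C): 1 − (1 − 0.833000)(1 − 0.890000) = 0.981630
Series (A and [0.981630]): 0.843000 × 0.981630 = 0.8275

0.8275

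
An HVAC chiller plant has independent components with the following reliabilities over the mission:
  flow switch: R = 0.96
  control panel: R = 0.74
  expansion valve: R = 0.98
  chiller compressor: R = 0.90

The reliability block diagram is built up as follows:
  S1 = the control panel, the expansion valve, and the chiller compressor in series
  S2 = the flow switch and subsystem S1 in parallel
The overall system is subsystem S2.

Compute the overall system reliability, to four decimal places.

0.9861

Series (control panel, expansion valve, and chiller compressor): 0.740000 × 0.980000 × 0.900000 = 0.652680
Parallel (flow switch and [0.652680]): 1 − (1 − 0.960000)(1 − 0.652680) = 0.9861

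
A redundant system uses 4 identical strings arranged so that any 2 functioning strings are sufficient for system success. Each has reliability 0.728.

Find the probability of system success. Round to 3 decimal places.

0.936

R = Σ_{i=2}^{4} C(4,i) p^i (1−p)^{4−i} with p = 0.728
C(4,2)·0.728^2·0.272^2 = 0.23526
C(4,3)·0.728^3·0.272^1 = 0.41978
C(4,4)·0.728^4·0.272^0 = 0.28088
Sum = 0.936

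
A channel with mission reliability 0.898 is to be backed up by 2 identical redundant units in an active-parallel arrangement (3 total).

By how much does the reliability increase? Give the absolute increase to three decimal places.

R_before = 0.898
R_after = 1 − (1 − 0.898)^3 = 0.999
ΔR = 0.999 − 0.898 = 0.101

0.101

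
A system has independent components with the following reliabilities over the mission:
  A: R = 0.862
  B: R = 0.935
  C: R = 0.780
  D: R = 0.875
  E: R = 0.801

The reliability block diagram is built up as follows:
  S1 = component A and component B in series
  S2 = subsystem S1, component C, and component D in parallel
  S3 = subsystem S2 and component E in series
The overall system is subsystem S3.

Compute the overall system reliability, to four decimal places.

Series (A and B): 0.862000 × 0.935000 = 0.805970
Parallel ([0.805970], C, and D): 1 − (1 − 0.805970)(1 − 0.780000)(1 − 0.875000) = 0.994664
Series ([0.994664] and E): 0.994664 × 0.801000 = 0.7967

0.7967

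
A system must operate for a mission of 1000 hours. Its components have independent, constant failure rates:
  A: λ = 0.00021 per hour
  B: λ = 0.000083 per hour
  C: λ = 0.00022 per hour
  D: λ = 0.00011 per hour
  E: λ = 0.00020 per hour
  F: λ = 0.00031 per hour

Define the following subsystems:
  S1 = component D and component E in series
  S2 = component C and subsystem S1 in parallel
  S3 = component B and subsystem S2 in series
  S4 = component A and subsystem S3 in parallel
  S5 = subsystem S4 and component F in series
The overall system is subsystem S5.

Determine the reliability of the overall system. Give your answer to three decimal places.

R(A) = exp(−0.00021 × 1000) = 0.81058
R(B) = exp(−0.000083 × 1000) = 0.92035
R(C) = exp(−0.00022 × 1000) = 0.80252
R(D) = exp(−0.00011 × 1000) = 0.89583
R(E) = exp(−0.00020 × 1000) = 0.81873
R(F) = exp(−0.00031 × 1000) = 0.73345
Series (D and E): 0.89583 × 0.81873 = 0.73344
Parallel (C and [0.73344]): 1 − (1 − 0.80252)(1 − 0.73344) = 0.94736
Series (B and [0.94736]): 0.92035 × 0.94736 = 0.87190
Parallel (A and [0.87190]): 1 − (1 − 0.81058)(1 − 0.87190) = 0.97574
Series ([0.97574] and F): 0.97574 × 0.73345 = 0.716

0.716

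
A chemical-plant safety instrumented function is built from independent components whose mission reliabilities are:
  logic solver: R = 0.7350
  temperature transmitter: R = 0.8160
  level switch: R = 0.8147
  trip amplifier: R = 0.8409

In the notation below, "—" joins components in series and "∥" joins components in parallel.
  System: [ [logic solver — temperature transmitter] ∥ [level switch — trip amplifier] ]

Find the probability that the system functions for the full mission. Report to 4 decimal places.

0.8740

Series (logic solver and temperature transmitter): 0.735000 × 0.816000 = 0.599760
Series (level switch and trip amplifier): 0.814700 × 0.840900 = 0.685081
Parallel ([0.599760] and [0.685081]): 1 − (1 − 0.599760)(1 − 0.685081) = 0.8740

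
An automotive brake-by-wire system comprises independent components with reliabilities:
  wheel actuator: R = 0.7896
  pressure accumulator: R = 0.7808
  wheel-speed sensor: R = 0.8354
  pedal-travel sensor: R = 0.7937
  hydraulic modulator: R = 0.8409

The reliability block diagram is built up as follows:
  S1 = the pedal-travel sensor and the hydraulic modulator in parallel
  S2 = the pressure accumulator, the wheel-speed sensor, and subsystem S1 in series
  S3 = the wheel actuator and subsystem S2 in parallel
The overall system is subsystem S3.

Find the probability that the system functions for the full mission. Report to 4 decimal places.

Parallel (pedal-travel sensor and hydraulic modulator): 1 − (1 − 0.793700)(1 − 0.840900) = 0.967178
Series (pressure accumulator, wheel-speed sensor, and [0.967178]): 0.780800 × 0.835400 × 0.967178 = 0.630871
Parallel (wheel actuator and [0.630871]): 1 − (1 − 0.789600)(1 − 0.630871) = 0.9223

0.9223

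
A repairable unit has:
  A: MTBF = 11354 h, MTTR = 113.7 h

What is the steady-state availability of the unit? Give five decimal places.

A(A) = MTBF/(MTBF+MTTR) = 11354/(11354+113.7) = 0.99009

0.99009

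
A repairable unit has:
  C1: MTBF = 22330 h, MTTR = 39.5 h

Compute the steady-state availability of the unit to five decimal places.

0.99823

A(C1) = MTBF/(MTBF+MTTR) = 22330/(22330+39.5) = 0.99823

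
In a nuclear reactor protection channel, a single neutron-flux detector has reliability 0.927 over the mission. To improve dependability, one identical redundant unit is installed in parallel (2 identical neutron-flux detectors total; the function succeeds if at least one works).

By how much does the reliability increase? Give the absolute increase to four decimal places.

R_before = 0.927
R_after = 1 − (1 − 0.927)^2 = 0.9947
ΔR = 0.9947 − 0.927 = 0.0677

0.0677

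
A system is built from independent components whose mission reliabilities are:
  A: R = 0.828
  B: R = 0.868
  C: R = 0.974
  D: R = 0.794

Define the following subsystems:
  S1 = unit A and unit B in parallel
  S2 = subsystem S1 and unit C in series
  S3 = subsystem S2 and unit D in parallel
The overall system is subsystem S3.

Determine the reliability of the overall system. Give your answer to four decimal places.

Parallel (A and B): 1 − (1 − 0.828000)(1 − 0.868000) = 0.977296
Series ([0.977296] and C): 0.977296 × 0.974000 = 0.951886
Parallel ([0.951886] and D): 1 − (1 − 0.951886)(1 − 0.794000) = 0.9901

0.9901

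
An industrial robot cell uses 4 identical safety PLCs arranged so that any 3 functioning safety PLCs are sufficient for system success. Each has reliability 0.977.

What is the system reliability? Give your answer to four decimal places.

0.9969

R = Σ_{i=3}^{4} C(4,i) p^i (1−p)^{4−i} with p = 0.977
C(4,3)·0.977^3·0.023^1 = 0.085797
C(4,4)·0.977^4·0.023^0 = 0.911126
Sum = 0.9969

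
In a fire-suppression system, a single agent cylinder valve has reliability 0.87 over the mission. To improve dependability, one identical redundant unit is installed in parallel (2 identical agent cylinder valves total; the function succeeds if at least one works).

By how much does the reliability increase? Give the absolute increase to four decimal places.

R_before = 0.87
R_after = 1 − (1 − 0.87)^2 = 0.9831
ΔR = 0.9831 − 0.87 = 0.1131

0.1131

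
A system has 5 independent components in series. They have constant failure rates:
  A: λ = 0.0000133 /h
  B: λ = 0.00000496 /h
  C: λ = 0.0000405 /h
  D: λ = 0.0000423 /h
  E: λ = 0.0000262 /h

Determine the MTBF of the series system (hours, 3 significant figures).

Series of exponential components: λ_sys = Σ λ_i
λ_sys = 0.0000133 + 0.00000496 + 0.0000405 + 0.0000423 + 0.0000262 = 1.2726e-04 /h
MTBF = 1 / λ_sys = 7860 h

7860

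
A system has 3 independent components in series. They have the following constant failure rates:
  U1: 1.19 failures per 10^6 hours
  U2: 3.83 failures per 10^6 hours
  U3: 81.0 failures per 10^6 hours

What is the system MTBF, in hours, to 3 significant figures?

Series of exponential components: λ_sys = Σ λ_i
λ_sys = 0.00000119 + 0.00000383 + 0.0000810 = 8.6020e-05 /h
MTBF = 1 / λ_sys = 11600 h

11600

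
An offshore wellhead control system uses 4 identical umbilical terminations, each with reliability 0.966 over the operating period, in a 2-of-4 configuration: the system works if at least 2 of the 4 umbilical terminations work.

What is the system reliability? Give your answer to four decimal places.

R = Σ_{i=2}^{4} C(4,i) p^i (1−p)^{4−i} with p = 0.966
C(4,2)·0.966^2·0.034^2 = 0.006472
C(4,3)·0.966^3·0.034^1 = 0.122594
C(4,4)·0.966^4·0.034^0 = 0.870780
Sum = 0.9998

0.9998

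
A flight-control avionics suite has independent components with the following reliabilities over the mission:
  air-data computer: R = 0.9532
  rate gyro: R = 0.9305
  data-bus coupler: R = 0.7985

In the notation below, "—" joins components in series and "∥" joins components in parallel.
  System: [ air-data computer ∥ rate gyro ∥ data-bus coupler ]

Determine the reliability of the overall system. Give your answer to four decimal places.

0.9993

Parallel (air-data computer, rate gyro, and data-bus coupler): 1 − (1 − 0.953200)(1 − 0.930500)(1 − 0.798500) = 0.9993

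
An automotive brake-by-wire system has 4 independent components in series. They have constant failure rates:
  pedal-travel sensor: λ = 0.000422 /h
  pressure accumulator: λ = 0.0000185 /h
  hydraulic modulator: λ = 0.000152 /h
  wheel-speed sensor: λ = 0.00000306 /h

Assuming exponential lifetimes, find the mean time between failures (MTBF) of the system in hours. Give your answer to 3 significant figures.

Series of exponential components: λ_sys = Σ λ_i
λ_sys = 0.000422 + 0.0000185 + 0.000152 + 0.00000306 = 5.9556e-04 /h
MTBF = 1 / λ_sys = 1680 h

1680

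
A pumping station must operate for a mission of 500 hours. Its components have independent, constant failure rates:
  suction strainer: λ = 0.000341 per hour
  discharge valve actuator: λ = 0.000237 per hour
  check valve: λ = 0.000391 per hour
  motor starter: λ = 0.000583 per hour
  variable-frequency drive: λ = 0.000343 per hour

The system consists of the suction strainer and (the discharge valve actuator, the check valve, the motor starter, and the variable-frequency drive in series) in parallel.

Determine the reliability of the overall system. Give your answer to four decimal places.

0.9153

R(suction strainer) = exp(−0.000341 × 500) = 0.843243
R(discharge valve actuator) = exp(−0.000237 × 500) = 0.888252
R(check valve) = exp(−0.000391 × 500) = 0.822423
R(motor starter) = exp(−0.000583 × 500) = 0.747142
R(variable-frequency drive) = exp(−0.000343 × 500) = 0.842400
Series (discharge valve actuator, check valve, motor starter, and variable-frequency drive): 0.888252 × 0.822423 × 0.747142 × 0.842400 = 0.459783
Parallel (suction strainer and [0.459783]): 1 − (1 − 0.843243)(1 − 0.459783) = 0.9153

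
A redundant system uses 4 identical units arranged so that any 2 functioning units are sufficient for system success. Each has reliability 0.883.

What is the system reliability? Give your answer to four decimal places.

R = Σ_{i=2}^{4} C(4,i) p^i (1−p)^{4−i} with p = 0.883
C(4,2)·0.883^2·0.117^2 = 0.064039
C(4,3)·0.883^3·0.117^1 = 0.322202
C(4,4)·0.883^4·0.117^0 = 0.607915
Sum = 0.9942

0.9942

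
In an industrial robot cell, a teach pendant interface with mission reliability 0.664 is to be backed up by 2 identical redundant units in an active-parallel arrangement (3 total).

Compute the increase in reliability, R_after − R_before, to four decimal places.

0.2981

R_before = 0.664
R_after = 1 − (1 − 0.664)^3 = 0.9621
ΔR = 0.9621 − 0.664 = 0.2981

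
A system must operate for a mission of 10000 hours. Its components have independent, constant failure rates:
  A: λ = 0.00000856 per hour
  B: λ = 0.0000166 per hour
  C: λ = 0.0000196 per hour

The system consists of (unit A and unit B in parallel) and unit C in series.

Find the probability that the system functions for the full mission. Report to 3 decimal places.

R(A) = exp(−0.00000856 × 10000) = 0.91796
R(B) = exp(−0.0000166 × 10000) = 0.84705
R(C) = exp(−0.0000196 × 10000) = 0.82201
Parallel (A and B): 1 − (1 − 0.91796)(1 − 0.84705) = 0.98745
Series ([0.98745] and C): 0.98745 × 0.82201 = 0.812

0.812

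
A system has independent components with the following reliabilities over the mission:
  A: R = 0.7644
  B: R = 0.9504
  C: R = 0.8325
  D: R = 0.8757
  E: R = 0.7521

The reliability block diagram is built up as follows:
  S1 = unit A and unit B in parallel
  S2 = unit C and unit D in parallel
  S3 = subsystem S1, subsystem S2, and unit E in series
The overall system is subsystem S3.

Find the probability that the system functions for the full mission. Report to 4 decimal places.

Parallel (A and B): 1 − (1 − 0.764400)(1 − 0.950400) = 0.988314
Parallel (C and D): 1 − (1 − 0.832500)(1 − 0.875700) = 0.979180
Series ([0.988314], [0.979180], and E): 0.988314 × 0.979180 × 0.752100 = 0.7278

0.7278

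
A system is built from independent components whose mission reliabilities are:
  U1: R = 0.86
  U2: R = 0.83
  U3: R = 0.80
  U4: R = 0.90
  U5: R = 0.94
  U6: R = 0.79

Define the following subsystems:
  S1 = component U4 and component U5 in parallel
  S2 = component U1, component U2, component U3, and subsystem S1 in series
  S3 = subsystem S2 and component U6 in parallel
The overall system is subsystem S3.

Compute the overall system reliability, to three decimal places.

Parallel (U4 and U5): 1 − (1 − 0.90000)(1 − 0.94000) = 0.99400
Series (U1, U2, U3, and [0.99400]): 0.86000 × 0.83000 × 0.80000 × 0.99400 = 0.56761
Parallel ([0.56761] and U6): 1 − (1 − 0.56761)(1 − 0.79000) = 0.909

0.909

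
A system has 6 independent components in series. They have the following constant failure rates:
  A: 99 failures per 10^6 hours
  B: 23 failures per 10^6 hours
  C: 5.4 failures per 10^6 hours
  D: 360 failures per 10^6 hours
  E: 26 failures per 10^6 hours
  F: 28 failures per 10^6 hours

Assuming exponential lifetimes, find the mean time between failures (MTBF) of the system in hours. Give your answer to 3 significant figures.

1850

Series of exponential components: λ_sys = Σ λ_i
λ_sys = 0.000099 + 0.000023 + 0.0000054 + 0.00036 + 0.000026 + 0.000028 = 5.4140e-04 /h
MTBF = 1 / λ_sys = 1850 h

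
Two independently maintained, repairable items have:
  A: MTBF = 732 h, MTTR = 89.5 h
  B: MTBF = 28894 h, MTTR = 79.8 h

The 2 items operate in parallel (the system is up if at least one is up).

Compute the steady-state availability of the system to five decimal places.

0.99970

A(A) = MTBF/(MTBF+MTTR) = 732/(732+89.5) = 0.891053
A(B) = MTBF/(MTBF+MTTR) = 28894/(28894+79.8) = 0.997246
Parallel availability: 1 − (1 − 0.891053)(1 − 0.997246) = 0.99970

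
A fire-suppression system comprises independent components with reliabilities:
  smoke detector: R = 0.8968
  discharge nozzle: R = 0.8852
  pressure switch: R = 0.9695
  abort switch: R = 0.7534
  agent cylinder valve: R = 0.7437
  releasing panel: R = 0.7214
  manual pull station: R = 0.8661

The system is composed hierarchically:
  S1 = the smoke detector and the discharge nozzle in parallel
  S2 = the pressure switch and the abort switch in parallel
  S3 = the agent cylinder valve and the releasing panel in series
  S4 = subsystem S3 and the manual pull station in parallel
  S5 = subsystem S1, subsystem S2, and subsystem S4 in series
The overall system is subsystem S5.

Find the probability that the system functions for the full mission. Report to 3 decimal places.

Parallel (smoke detector and discharge nozzle): 1 − (1 − 0.89680)(1 − 0.88520) = 0.98815
Parallel (pressure switch and abort switch): 1 − (1 − 0.96950)(1 − 0.75340) = 0.99248
Series (agent cylinder valve and releasing panel): 0.74370 × 0.72140 = 0.53651
Parallel ([0.53651] and manual pull station): 1 − (1 − 0.53651)(1 − 0.86610) = 0.93794
Series ([0.98815], [0.99248], and [0.93794]): 0.98815 × 0.99248 × 0.93794 = 0.920

0.920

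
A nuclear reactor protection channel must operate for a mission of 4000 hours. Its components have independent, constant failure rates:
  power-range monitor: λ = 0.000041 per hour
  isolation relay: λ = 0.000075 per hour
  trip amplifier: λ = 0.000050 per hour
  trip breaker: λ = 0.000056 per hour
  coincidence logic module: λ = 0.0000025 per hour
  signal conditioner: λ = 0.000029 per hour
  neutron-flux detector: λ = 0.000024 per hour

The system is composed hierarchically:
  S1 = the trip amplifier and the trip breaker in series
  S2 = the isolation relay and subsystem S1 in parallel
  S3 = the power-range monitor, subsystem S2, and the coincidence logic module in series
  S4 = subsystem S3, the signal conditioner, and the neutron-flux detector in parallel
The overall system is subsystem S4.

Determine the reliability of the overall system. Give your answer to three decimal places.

0.998

R(power-range monitor) = exp(−0.000041 × 4000) = 0.84874
R(isolation relay) = exp(−0.000075 × 4000) = 0.74082
R(trip amplifier) = exp(−0.000050 × 4000) = 0.81873
R(trip breaker) = exp(−0.000056 × 4000) = 0.79932
R(coincidence logic module) = exp(−0.0000025 × 4000) = 0.99005
R(signal conditioner) = exp(−0.000029 × 4000) = 0.89048
R(neutron-flux detector) = exp(−0.000024 × 4000) = 0.90846
Series (trip amplifier and trip breaker): 0.81873 × 0.79932 = 0.65443
Parallel (isolation relay and [0.65443]): 1 − (1 − 0.74082)(1 − 0.65443) = 0.91044
Series (power-range monitor, [0.91044], and coincidence logic module): 0.84874 × 0.91044 × 0.99005 = 0.76504
Parallel ([0.76504], signal conditioner, and neutron-flux detector): 1 − (1 − 0.76504)(1 − 0.89048)(1 − 0.90846) = 0.998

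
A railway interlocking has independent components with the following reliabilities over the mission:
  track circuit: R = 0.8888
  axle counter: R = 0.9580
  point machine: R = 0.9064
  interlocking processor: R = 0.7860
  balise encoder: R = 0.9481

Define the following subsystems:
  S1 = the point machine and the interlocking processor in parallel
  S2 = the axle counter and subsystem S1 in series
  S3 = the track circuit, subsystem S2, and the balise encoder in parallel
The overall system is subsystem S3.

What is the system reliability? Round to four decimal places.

Parallel (point machine and interlocking processor): 1 − (1 − 0.906400)(1 − 0.786000) = 0.979970
Series (axle counter and [0.979970]): 0.958000 × 0.979970 = 0.938811
Parallel (track circuit, [0.938811], and balise encoder): 1 − (1 − 0.888800)(1 − 0.938811)(1 − 0.948100) = 0.9996

0.9996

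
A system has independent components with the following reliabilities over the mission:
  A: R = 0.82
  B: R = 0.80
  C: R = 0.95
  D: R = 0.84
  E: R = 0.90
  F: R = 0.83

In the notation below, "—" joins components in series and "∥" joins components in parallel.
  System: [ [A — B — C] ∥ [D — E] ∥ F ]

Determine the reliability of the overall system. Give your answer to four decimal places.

0.9844

Series (A, B, and C): 0.820000 × 0.800000 × 0.950000 = 0.623200
Series (D and E): 0.840000 × 0.900000 = 0.756000
Parallel ([0.623200], [0.756000], and F): 1 − (1 − 0.623200)(1 − 0.756000)(1 − 0.830000) = 0.9844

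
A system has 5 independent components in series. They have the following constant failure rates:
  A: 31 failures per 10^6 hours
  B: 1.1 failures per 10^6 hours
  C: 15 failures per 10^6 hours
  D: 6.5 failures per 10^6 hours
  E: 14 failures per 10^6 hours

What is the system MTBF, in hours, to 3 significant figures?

Series of exponential components: λ_sys = Σ λ_i
λ_sys = 0.000031 + 0.0000011 + 0.000015 + 0.0000065 + 0.000014 = 6.7600e-05 /h
MTBF = 1 / λ_sys = 14800 h

14800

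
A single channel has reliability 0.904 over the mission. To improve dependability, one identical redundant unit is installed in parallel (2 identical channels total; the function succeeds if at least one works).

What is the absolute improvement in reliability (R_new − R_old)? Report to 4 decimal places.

0.0868

R_before = 0.904
R_after = 1 − (1 − 0.904)^2 = 0.9908
ΔR = 0.9908 − 0.904 = 0.0868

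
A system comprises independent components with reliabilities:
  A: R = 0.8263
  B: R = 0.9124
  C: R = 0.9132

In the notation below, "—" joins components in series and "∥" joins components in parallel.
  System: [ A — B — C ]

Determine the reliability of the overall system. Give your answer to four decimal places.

0.6885

Series (A, B, and C): 0.826300 × 0.912400 × 0.913200 = 0.6885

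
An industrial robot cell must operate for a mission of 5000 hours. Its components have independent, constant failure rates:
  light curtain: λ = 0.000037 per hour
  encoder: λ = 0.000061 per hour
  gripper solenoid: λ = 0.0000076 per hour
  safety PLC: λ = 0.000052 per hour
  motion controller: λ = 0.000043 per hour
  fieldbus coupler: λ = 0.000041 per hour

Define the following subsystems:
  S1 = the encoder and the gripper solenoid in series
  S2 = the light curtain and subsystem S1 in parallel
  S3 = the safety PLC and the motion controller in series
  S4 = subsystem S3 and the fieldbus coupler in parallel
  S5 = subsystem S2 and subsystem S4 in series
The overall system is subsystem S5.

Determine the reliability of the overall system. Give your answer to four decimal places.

R(light curtain) = exp(−0.000037 × 5000) = 0.831104
R(encoder) = exp(−0.000061 × 5000) = 0.737123
R(gripper solenoid) = exp(−0.0000076 × 5000) = 0.962713
R(safety PLC) = exp(−0.000052 × 5000) = 0.771052
R(motion controller) = exp(−0.000043 × 5000) = 0.806541
R(fieldbus coupler) = exp(−0.000041 × 5000) = 0.814647
Series (encoder and gripper solenoid): 0.737123 × 0.962713 = 0.709638
Parallel (light curtain and [0.709638]): 1 − (1 − 0.831104)(1 − 0.709638) = 0.950959
Series (safety PLC and motion controller): 0.771052 × 0.806541 = 0.621885
Parallel ([0.621885] and fieldbus coupler): 1 − (1 − 0.621885)(1 − 0.814647) = 0.929915
Series ([0.950959] and [0.929915]): 0.950959 × 0.929915 = 0.8843

0.8843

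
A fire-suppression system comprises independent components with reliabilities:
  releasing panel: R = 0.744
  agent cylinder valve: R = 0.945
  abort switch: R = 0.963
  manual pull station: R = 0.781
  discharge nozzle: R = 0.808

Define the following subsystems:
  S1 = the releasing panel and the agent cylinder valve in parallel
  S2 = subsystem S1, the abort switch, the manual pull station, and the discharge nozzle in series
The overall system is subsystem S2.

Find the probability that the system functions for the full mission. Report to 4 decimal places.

Parallel (releasing panel and agent cylinder valve): 1 − (1 − 0.744000)(1 − 0.945000) = 0.985920
Series ([0.985920], abort switch, manual pull station, and discharge nozzle): 0.985920 × 0.963000 × 0.781000 × 0.808000 = 0.5991

0.5991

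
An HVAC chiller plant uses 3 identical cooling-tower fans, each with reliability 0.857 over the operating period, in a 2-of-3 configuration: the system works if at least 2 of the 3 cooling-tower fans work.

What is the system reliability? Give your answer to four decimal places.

0.9445

R = Σ_{i=2}^{3} C(3,i) p^i (1−p)^{3−i} with p = 0.857
C(3,2)·0.857^2·0.143^1 = 0.315079
C(3,3)·0.857^3·0.143^0 = 0.629423
Sum = 0.9445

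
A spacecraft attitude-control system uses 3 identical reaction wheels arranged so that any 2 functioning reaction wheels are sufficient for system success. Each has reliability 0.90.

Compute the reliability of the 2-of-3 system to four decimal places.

0.9720

R = Σ_{i=2}^{3} C(3,i) p^i (1−p)^{3−i} with p = 0.90
C(3,2)·0.90^2·0.10^1 = 0.243000
C(3,3)·0.90^3·0.10^0 = 0.729000
Sum = 0.9720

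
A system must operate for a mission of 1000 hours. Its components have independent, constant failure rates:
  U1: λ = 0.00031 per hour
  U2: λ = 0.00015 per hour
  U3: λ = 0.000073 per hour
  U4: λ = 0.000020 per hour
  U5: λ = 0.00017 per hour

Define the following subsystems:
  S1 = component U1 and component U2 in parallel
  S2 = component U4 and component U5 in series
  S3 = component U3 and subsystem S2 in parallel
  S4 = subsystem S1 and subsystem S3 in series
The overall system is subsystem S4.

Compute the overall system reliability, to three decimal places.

0.951

R(U1) = exp(−0.00031 × 1000) = 0.73345
R(U2) = exp(−0.00015 × 1000) = 0.86071
R(U3) = exp(−0.000073 × 1000) = 0.92960
R(U4) = exp(−0.000020 × 1000) = 0.98020
R(U5) = exp(−0.00017 × 1000) = 0.84366
Parallel (U1 and U2): 1 − (1 − 0.73345)(1 − 0.86071) = 0.96287
Series (U4 and U5): 0.98020 × 0.84366 = 0.82696
Parallel (U3 and [0.82696]): 1 − (1 − 0.92960)(1 − 0.82696) = 0.98782
Series ([0.96287] and [0.98782]): 0.96287 × 0.98782 = 0.951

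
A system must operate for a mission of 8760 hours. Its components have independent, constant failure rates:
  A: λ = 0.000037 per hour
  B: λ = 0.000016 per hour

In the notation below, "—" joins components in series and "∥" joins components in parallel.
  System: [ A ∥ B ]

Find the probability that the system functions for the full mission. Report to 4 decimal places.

R(A) = exp(−0.000037 × 8760) = 0.723163
R(B) = exp(−0.000016 × 8760) = 0.869219
Parallel (A and B): 1 − (1 − 0.723163)(1 − 0.869219) = 0.9638

0.9638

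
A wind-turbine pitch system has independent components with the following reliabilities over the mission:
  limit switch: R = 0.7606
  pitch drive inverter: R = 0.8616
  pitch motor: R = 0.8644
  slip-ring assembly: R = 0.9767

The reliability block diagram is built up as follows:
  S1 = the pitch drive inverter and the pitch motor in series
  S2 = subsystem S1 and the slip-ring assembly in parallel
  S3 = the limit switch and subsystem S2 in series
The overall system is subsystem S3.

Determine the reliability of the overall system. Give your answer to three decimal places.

0.756

Series (pitch drive inverter and pitch motor): 0.86160 × 0.86440 = 0.74477
Parallel ([0.74477] and slip-ring assembly): 1 − (1 − 0.74477)(1 − 0.97670) = 0.99405
Series (limit switch and [0.99405]): 0.76060 × 0.99405 = 0.756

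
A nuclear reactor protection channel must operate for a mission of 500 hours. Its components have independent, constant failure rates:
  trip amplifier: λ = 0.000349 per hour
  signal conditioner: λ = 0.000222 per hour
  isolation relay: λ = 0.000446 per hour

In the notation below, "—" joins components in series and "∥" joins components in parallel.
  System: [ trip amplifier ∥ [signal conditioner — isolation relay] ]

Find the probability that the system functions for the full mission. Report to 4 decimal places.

R(trip amplifier) = exp(−0.000349 × 500) = 0.839877
R(signal conditioner) = exp(−0.000222 × 500) = 0.894939
R(isolation relay) = exp(−0.000446 × 500) = 0.800115
Series (signal conditioner and isolation relay): 0.894939 × 0.800115 = 0.716054
Parallel (trip amplifier and [0.716054]): 1 − (1 − 0.839877)(1 − 0.716054) = 0.9545

0.9545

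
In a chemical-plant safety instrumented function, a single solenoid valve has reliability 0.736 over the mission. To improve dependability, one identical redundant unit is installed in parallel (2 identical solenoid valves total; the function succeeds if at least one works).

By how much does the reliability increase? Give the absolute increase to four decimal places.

R_before = 0.736
R_after = 1 − (1 − 0.736)^2 = 0.9303
ΔR = 0.9303 − 0.736 = 0.1943

0.1943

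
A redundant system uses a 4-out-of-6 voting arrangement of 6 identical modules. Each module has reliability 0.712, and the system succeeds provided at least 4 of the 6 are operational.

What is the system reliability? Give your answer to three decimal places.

R = Σ_{i=4}^{6} C(6,i) p^i (1−p)^{6−i} with p = 0.712
C(6,4)·0.712^4·0.288^2 = 0.31974
C(6,5)·0.712^5·0.288^1 = 0.31619
C(6,6)·0.712^6·0.288^0 = 0.13028
Sum = 0.766

0.766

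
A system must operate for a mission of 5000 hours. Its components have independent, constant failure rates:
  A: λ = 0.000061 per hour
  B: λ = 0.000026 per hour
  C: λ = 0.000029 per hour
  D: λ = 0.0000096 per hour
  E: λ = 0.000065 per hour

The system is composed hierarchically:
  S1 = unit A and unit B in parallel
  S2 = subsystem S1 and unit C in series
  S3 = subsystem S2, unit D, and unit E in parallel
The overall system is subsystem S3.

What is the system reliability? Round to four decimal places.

R(A) = exp(−0.000061 × 5000) = 0.737123
R(B) = exp(−0.000026 × 5000) = 0.878095
R(C) = exp(−0.000029 × 5000) = 0.865022
R(D) = exp(−0.0000096 × 5000) = 0.953134
R(E) = exp(−0.000065 × 5000) = 0.722527
Parallel (A and B): 1 − (1 − 0.737123)(1 − 0.878095) = 0.967954
Series ([0.967954] and C): 0.967954 × 0.865022 = 0.837302
Parallel ([0.837302], D, and E): 1 − (1 − 0.837302)(1 − 0.953134)(1 − 0.722527) = 0.9979

0.9979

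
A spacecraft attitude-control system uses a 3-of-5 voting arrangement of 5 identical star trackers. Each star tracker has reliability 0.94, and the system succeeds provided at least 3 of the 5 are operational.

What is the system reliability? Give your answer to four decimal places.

0.9980

R = Σ_{i=3}^{5} C(5,i) p^i (1−p)^{5−i} with p = 0.94
C(5,3)·0.94^3·0.06^2 = 0.029901
C(5,4)·0.94^4·0.06^1 = 0.234225
C(5,5)·0.94^5·0.06^0 = 0.733904
Sum = 0.9980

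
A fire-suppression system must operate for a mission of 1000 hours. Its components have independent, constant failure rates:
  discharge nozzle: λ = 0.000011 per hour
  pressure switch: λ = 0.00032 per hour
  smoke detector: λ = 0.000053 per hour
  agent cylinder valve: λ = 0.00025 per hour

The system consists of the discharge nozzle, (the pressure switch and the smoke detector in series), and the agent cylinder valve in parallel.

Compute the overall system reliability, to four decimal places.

0.9992

R(discharge nozzle) = exp(−0.000011 × 1000) = 0.989060
R(pressure switch) = exp(−0.00032 × 1000) = 0.726149
R(smoke detector) = exp(−0.000053 × 1000) = 0.948380
R(agent cylinder valve) = exp(−0.00025 × 1000) = 0.778801
Series (pressure switch and smoke detector): 0.726149 × 0.948380 = 0.688665
Parallel (discharge nozzle, [0.688665], and agent cylinder valve): 1 − (1 − 0.989060)(1 − 0.688665)(1 − 0.778801) = 0.9992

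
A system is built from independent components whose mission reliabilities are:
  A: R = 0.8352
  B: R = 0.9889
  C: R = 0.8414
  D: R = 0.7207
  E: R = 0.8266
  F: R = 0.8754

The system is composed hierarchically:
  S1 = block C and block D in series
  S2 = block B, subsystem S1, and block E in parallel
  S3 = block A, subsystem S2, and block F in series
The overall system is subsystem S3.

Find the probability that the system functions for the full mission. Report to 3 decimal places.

Series (C and D): 0.84140 × 0.72070 = 0.60640
Parallel (B, [0.60640], and E): 1 − (1 − 0.98890)(1 − 0.60640)(1 − 0.82660) = 0.99924
Series (A, [0.99924], and F): 0.83520 × 0.99924 × 0.87540 = 0.731

0.731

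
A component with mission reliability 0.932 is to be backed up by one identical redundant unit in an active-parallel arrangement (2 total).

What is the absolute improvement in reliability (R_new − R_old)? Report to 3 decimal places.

0.063

R_before = 0.932
R_after = 1 − (1 − 0.932)^2 = 0.995
ΔR = 0.995 − 0.932 = 0.063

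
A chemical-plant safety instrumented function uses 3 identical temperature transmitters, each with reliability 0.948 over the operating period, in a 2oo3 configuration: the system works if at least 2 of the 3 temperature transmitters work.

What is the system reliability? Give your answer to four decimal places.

R = Σ_{i=2}^{3} C(3,i) p^i (1−p)^{3−i} with p = 0.948
C(3,2)·0.948^2·0.052^1 = 0.140198
C(3,3)·0.948^3·0.052^0 = 0.851971
Sum = 0.9922

0.9922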